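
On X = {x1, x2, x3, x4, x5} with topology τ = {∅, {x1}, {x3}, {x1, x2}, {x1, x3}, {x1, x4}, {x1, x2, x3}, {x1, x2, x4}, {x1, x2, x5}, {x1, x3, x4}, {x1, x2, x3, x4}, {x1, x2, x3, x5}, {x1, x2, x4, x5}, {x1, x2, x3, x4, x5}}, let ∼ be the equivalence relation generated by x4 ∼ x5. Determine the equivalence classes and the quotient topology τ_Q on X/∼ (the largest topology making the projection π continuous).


X/∼ = {[x1], [x2], [x3], [x4=x5]}; |τ_Q| = 8.

Equivalence classes: [x1], [x2], [x3], [x4=x5].
Quotient map π: X → X/∼ sends x1 ↦ [x1], x2 ↦ [x2], x3 ↦ [x3], x4 ↦ [x4=x5], x5 ↦ [x4=x5].
For each subset V ⊆ X/∼, compute π^{-1}(V) ⊆ X and check whether π^{-1}(V) ∈ τ. V is open in τ_Q iff π^{-1}(V) ∈ τ.
  V = {}: π^{-1}(V) = ∅ ∈ τ ✓.
  V = {[x1]}: π^{-1}(V) = {x1} ∈ τ ✓.
  V = {[x2]}: π^{-1}(V) = {x2} ∉ τ ✗.
  V = {[x1], [x2]}: π^{-1}(V) = {x1, x2} ∈ τ ✓.
  V = {[x3]}: π^{-1}(V) = {x3} ∈ τ ✓.
  V = {[x1], [x3]}: π^{-1}(V) = {x1, x3} ∈ τ ✓.
  V = {[x2], [x3]}: π^{-1}(V) = {x2, x3} ∉ τ ✗.
  V = {[x1], [x2], [x3]}: π^{-1}(V) = {x1, x2, x3} ∈ τ ✓.
  V = {[x4=x5]}: π^{-1}(V) = {x4, x5} ∉ τ ✗.
  V = {[x1], [x4=x5]}: π^{-1}(V) = {x1, x4, x5} ∉ τ ✗.
  V = {[x2], [x4=x5]}: π^{-1}(V) = {x2, x4, x5} ∉ τ ✗.
  V = {[x1], [x2], [x4=x5]}: π^{-1}(V) = {x1, x2, x4, x5} ∈ τ ✓.
  V = {[x3], [x4=x5]}: π^{-1}(V) = {x3, x4, x5} ∉ τ ✗.
  V = {[x1], [x3], [x4=x5]}: π^{-1}(V) = {x1, x3, x4, x5} ∉ τ ✗.
  V = {[x2], [x3], [x4=x5]}: π^{-1}(V) = {x2, x3, x4, x5} ∉ τ ✗.
  V = {[x1], [x2], [x3], [x4=x5]}: π^{-1}(V) = {x1, x2, x3, x4, x5} ∈ τ ✓.
Open sets in the quotient: τ_Q = {{}, {[x1]}, {[x1], [x2]}, {[x3]}, {[x1], [x3]}, {[x1], [x2], [x3]}, {[x1], [x2], [x4=x5]}, {[x1], [x2], [x3], [x4=x5]}} (8 elements).


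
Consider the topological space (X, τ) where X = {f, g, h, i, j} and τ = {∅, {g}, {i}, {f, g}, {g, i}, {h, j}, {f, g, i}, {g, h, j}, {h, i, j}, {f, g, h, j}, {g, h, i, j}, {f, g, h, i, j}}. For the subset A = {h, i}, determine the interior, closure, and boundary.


int(A) = {i}, cl(A) = {h, i, j}, ∂A = {h, j}.

Closed sets in (X, τ) are complements of opens:
  closed(X, τ) = {∅, {f}, {i}, {f, g}, {f, i}, {h, j}, {f, g, i}, {f, h, j}, {h, i, j}, {f, g, h, j}, {f, h, i, j}, {f, g, h, i, j}}.
int(A) = ⋃ {U ∈ τ : U ⊆ A}. Opens contained in A: ∅, {i}.
Taking the union of these: int(A) = {i}.
cl(A) = ⋂ {C closed : A ⊆ C}. Closed sets containing A: {h, i, j}, {f, h, i, j}, {f, g, h, i, j}.
Intersecting these: cl(A) = {h, i, j}.
∂A = cl(A) ∖ int(A) = {h, i, j} ∖ {i} = {h, j}.


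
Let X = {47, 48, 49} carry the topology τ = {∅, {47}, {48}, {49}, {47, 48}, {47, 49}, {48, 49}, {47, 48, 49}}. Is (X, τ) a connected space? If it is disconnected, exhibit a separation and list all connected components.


(X, τ) is disconnected; components = [{47}, {48}, {49}].

Find clopen sets (U ∈ τ with X ∖ U ∈ τ):
  U = ∅, X ∖ U = {47, 48, 49} — both open, so U is clopen.
  U = {47}, X ∖ U = {48, 49} — both open, so U is clopen.
  U = {48}, X ∖ U = {47, 49} — both open, so U is clopen.
  U = {49}, X ∖ U = {47, 48} — both open, so U is clopen.
  U = {47, 48}, X ∖ U = {49} — both open, so U is clopen.
  U = {47, 49}, X ∖ U = {48} — both open, so U is clopen.
  U = {48, 49}, X ∖ U = {47} — both open, so U is clopen.
  U = {47, 48, 49}, X ∖ U = ∅ — both open, so U is clopen.
Nontrivial clopen(s) exist: e.g. {48}. So (X, τ) is disconnected.
Compute connected components by grouping points that agree on all clopens:
  component: {47}
  component: {48}
  component: {49}


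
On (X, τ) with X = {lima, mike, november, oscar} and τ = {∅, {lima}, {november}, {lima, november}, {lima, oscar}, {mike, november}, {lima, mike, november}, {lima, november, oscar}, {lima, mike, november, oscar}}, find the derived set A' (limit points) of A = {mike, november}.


A' = {mike}

For each x ∈ X, list the open sets U ∈ τ with x ∈ U, then check whether U ∩ (A ∖ {x}) ≠ ∅ for every such U.
  x = lima: open {lima} ∋ x has {lima} ∩ (A ∖ {lima}) = ∅, so x is NOT a limit point.
  x = mike: opens ∋ x are {mike, november}, {lima, mike, november}, {lima, mike, november, oscar}; each meets A ∖ {mike}, so x IS a limit point.
  x = november: open {november} ∋ x has {november} ∩ (A ∖ {november}) = ∅, so x is NOT a limit point.
  x = oscar: open {lima, oscar} ∋ x has {lima, oscar} ∩ (A ∖ {oscar}) = ∅, so x is NOT a limit point.
Collecting: A' = {mike}.


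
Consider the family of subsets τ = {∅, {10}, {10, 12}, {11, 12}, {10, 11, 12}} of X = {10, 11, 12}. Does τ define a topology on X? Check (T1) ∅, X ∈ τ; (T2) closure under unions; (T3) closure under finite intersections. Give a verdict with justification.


τ is NOT a topology on X.

Axiom (T1): ∅ ∈ τ? Yes; X ∈ τ? Yes.
Axiom (T2/T3): check pairwise unions and intersections of members of τ.
Counterexample for (T3): {10, 12} ∩ {11, 12} = {12} ∉ τ. Therefore τ is NOT a topology.


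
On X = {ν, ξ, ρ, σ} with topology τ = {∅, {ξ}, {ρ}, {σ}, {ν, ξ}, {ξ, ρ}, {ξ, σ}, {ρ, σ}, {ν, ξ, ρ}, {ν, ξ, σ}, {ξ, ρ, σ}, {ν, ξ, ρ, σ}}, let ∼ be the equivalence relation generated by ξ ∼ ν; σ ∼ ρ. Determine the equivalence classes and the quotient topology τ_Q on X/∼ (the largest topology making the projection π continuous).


X/∼ = {[ν=ξ], [ρ=σ]}; |τ_Q| = 4.

Equivalence classes: [ν=ξ], [ρ=σ].
Quotient map π: X → X/∼ sends ν ↦ [ν=ξ], ξ ↦ [ν=ξ], ρ ↦ [ρ=σ], σ ↦ [ρ=σ].
For each subset V ⊆ X/∼, compute π^{-1}(V) ⊆ X and check whether π^{-1}(V) ∈ τ. V is open in τ_Q iff π^{-1}(V) ∈ τ.
  V = {}: π^{-1}(V) = ∅ ∈ τ ✓.
  V = {[ν=ξ]}: π^{-1}(V) = {ν, ξ} ∈ τ ✓.
  V = {[ρ=σ]}: π^{-1}(V) = {ρ, σ} ∈ τ ✓.
  V = {[ν=ξ], [ρ=σ]}: π^{-1}(V) = {ν, ξ, ρ, σ} ∈ τ ✓.
Open sets in the quotient: τ_Q = {{}, {[ν=ξ]}, {[ρ=σ]}, {[ν=ξ], [ρ=σ]}} (4 elements).


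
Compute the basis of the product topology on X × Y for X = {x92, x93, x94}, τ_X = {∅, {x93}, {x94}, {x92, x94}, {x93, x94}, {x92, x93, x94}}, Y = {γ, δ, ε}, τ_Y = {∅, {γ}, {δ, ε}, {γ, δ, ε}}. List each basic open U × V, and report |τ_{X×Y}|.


Basis B = {∅ × ∅, {x93} × {γ}, {x94} × {γ}, {x92, x94} × {γ}, {x93, x94} × {γ}, {x93} × {δ, ε}, {x94} × {δ, ε}, {x92, x93, x94} × {γ}, {x93} × {γ, δ, ε}, {x94} × {γ, δ, ε}, {x92, x94} × {δ, ε}, {x93, x94} × {δ, ε}, {x92, x94} × {γ, δ, ε}, {x92, x93, x94} × {δ, ε}, {x93, x94} × {γ, δ, ε}, {x92, x93, x94} × {γ, δ, ε}}; |τ_{X×Y}| = 36.

Enumerate products U × V with U ∈ τ_X, V ∈ τ_Y (deduplicated):
  ∅ × ∅ = {} (∅)
  {x93} × {γ} = {(x93,γ)}
  {x94} × {γ} = {(x94,γ)}
  {x92, x94} × {γ} = {(x92,γ), (x94,γ)}
  {x93, x94} × {γ} = {(x93,γ), (x94,γ)}
  {x93} × {δ, ε} = {(x93,δ), (x93,ε)}
  {x94} × {δ, ε} = {(x94,δ), (x94,ε)}
  {x92, x93, x94} × {γ} = {(x92,γ), (x93,γ), (x94,γ)}
  {x93} × {γ, δ, ε} = {(x93,γ), (x93,δ), (x93,ε)}
  {x94} × {γ, δ, ε} = {(x94,γ), (x94,δ), (x94,ε)}
  {x92, x94} × {δ, ε} = {(x92,δ), (x92,ε), (x94,δ), (x94,ε)}
  {x93, x94} × {δ, ε} = {(x93,δ), (x93,ε), (x94,δ), (x94,ε)}
  {x92, x94} × {γ, δ, ε} = {(x92,γ), (x92,δ), (x92,ε), (x94,γ), (x94,δ), (x94,ε)}
  {x92, x93, x94} × {δ, ε} = {(x92,δ), (x92,ε), (x93,δ), (x93,ε), (x94,δ), (x94,ε)}
  {x93, x94} × {γ, δ, ε} = {(x93,γ), (x93,δ), (x93,ε), (x94,γ), (x94,δ), (x94,ε)}
  {x92, x93, x94} × {γ, δ, ε} = {(x92,γ), (x92,δ), (x92,ε), (x93,γ), (x93,δ), (x93,ε), (x94,γ), (x94,δ), (x94,ε)}
These 16 distinct sets form the basis B.
Close under arbitrary unions to get τ_{X×Y}; counting gives |τ_{X×Y}| = 36.


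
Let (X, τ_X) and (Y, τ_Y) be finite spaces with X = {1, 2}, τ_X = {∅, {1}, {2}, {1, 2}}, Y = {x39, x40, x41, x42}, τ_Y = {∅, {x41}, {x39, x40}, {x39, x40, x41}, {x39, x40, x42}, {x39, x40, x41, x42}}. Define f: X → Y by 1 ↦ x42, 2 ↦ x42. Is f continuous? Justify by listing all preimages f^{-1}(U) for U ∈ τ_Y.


f IS continuous.

Compute f^{-1}(U) for each U ∈ τ_Y:
  U = ∅: f^{-1}(U) = ∅ ∈ τ_X ✓.
  U = {x41}: f^{-1}(U) = ∅ ∈ τ_X ✓.
  U = {x39, x40}: f^{-1}(U) = ∅ ∈ τ_X ✓.
  U = {x39, x40, x41}: f^{-1}(U) = ∅ ∈ τ_X ✓.
  U = {x39, x40, x42}: f^{-1}(U) = {1, 2} ∈ τ_X ✓.
  U = {x39, x40, x41, x42}: f^{-1}(U) = {1, 2} ∈ τ_X ✓.
Every preimage lies in τ_X, so f IS continuous.


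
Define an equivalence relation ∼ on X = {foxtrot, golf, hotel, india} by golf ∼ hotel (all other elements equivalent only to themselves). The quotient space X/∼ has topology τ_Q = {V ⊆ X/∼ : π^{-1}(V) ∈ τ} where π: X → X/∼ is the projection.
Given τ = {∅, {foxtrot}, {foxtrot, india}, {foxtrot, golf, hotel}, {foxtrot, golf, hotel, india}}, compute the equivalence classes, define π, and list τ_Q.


X/∼ = {[foxtrot], [golf=hotel], [india]}; |τ_Q| = 5.

Equivalence classes: [foxtrot], [golf=hotel], [india].
Quotient map π: X → X/∼ sends foxtrot ↦ [foxtrot], golf ↦ [golf=hotel], hotel ↦ [golf=hotel], india ↦ [india].
For each subset V ⊆ X/∼, compute π^{-1}(V) ⊆ X and check whether π^{-1}(V) ∈ τ. V is open in τ_Q iff π^{-1}(V) ∈ τ.
  V = {}: π^{-1}(V) = ∅ ∈ τ ✓.
  V = {[foxtrot]}: π^{-1}(V) = {foxtrot} ∈ τ ✓.
  V = {[golf=hotel]}: π^{-1}(V) = {golf, hotel} ∉ τ ✗.
  V = {[foxtrot], [golf=hotel]}: π^{-1}(V) = {foxtrot, golf, hotel} ∈ τ ✓.
  V = {[india]}: π^{-1}(V) = {india} ∉ τ ✗.
  V = {[foxtrot], [india]}: π^{-1}(V) = {foxtrot, india} ∈ τ ✓.
  V = {[golf=hotel], [india]}: π^{-1}(V) = {golf, hotel, india} ∉ τ ✗.
  V = {[foxtrot], [golf=hotel], [india]}: π^{-1}(V) = {foxtrot, golf, hotel, india} ∈ τ ✓.
Open sets in the quotient: τ_Q = {{}, {[foxtrot]}, {[foxtrot], [golf=hotel]}, {[foxtrot], [india]}, {[foxtrot], [golf=hotel], [india]}} (5 elements).


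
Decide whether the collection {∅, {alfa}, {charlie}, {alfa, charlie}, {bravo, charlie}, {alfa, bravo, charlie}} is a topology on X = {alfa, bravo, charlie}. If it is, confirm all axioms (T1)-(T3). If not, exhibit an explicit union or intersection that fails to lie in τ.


τ IS a topology on X.

Axiom (T1): ∅ ∈ τ? Yes; X ∈ τ? Yes.
Axiom (T2/T3): check pairwise unions and intersections of members of τ.
All pairwise intersections and unions checked — each lies in τ. Therefore τ satisfies (T1), (T2), (T3): it IS a topology on X.


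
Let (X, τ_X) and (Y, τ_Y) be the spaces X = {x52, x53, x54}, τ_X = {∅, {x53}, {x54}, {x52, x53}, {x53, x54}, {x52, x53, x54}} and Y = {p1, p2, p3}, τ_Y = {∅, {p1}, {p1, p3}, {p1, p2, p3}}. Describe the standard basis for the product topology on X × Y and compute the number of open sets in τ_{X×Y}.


Basis B = {∅ × ∅, {x53} × {p1}, {x54} × {p1}, {x52, x53} × {p1}, {x53} × {p1, p3}, {x53, x54} × {p1}, {x54} × {p1, p3}, {x52, x53, x54} × {p1}, {x53} × {p1, p2, p3}, {x54} × {p1, p2, p3}, {x52, x53} × {p1, p3}, {x53, x54} × {p1, p3}, {x52, x53} × {p1, p2, p3}, {x52, x53, x54} × {p1, p3}, {x53, x54} × {p1, p2, p3}, {x52, x53, x54} × {p1, p2, p3}}; |τ_{X×Y}| = 40.

Enumerate products U × V with U ∈ τ_X, V ∈ τ_Y (deduplicated):
  ∅ × ∅ = {} (∅)
  {x53} × {p1} = {(x53,p1)}
  {x54} × {p1} = {(x54,p1)}
  {x52, x53} × {p1} = {(x52,p1), (x53,p1)}
  {x53} × {p1, p3} = {(x53,p1), (x53,p3)}
  {x53, x54} × {p1} = {(x53,p1), (x54,p1)}
  {x54} × {p1, p3} = {(x54,p1), (x54,p3)}
  {x52, x53, x54} × {p1} = {(x52,p1), (x53,p1), (x54,p1)}
  {x53} × {p1, p2, p3} = {(x53,p1), (x53,p2), (x53,p3)}
  {x54} × {p1, p2, p3} = {(x54,p1), (x54,p2), (x54,p3)}
  {x52, x53} × {p1, p3} = {(x52,p1), (x52,p3), (x53,p1), (x53,p3)}
  {x53, x54} × {p1, p3} = {(x53,p1), (x53,p3), (x54,p1), (x54,p3)}
  {x52, x53} × {p1, p2, p3} = {(x52,p1), (x52,p2), (x52,p3), (x53,p1), (x53,p2), (x53,p3)}
  {x52, x53, x54} × {p1, p3} = {(x52,p1), (x52,p3), (x53,p1), (x53,p3), (x54,p1), (x54,p3)}
  {x53, x54} × {p1, p2, p3} = {(x53,p1), (x53,p2), (x53,p3), (x54,p1), (x54,p2), (x54,p3)}
  {x52, x53, x54} × {p1, p2, p3} = {(x52,p1), (x52,p2), (x52,p3), (x53,p1), (x53,p2), (x53,p3), (x54,p1), (x54,p2), (x54,p3)}
These 16 distinct sets form the basis B.
Close under arbitrary unions to get τ_{X×Y}; counting gives |τ_{X×Y}| = 40.


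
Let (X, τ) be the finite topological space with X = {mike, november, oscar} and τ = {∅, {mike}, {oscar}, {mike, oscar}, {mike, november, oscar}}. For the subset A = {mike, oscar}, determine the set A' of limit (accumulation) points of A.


A' = {november}

For each x ∈ X, list the open sets U ∈ τ with x ∈ U, then check whether U ∩ (A ∖ {x}) ≠ ∅ for every such U.
  x = mike: open {mike} ∋ x has {mike} ∩ (A ∖ {mike}) = ∅, so x is NOT a limit point.
  x = november: opens ∋ x are {mike, november, oscar}; each meets A ∖ {november}, so x IS a limit point.
  x = oscar: open {oscar} ∋ x has {oscar} ∩ (A ∖ {oscar}) = ∅, so x is NOT a limit point.
Collecting: A' = {november}.


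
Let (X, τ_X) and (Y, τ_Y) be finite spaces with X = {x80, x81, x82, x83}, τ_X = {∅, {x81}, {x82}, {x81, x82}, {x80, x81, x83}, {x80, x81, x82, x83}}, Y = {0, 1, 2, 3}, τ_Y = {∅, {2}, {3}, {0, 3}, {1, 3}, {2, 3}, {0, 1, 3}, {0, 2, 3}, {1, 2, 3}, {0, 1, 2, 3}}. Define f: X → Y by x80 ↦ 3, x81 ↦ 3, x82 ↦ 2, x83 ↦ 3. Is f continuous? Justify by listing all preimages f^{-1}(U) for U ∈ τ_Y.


f IS continuous.

Compute f^{-1}(U) for each U ∈ τ_Y:
  U = ∅: f^{-1}(U) = ∅ ∈ τ_X ✓.
  U = {2}: f^{-1}(U) = {x82} ∈ τ_X ✓.
  U = {3}: f^{-1}(U) = {x80, x81, x83} ∈ τ_X ✓.
  U = {0, 3}: f^{-1}(U) = {x80, x81, x83} ∈ τ_X ✓.
  U = {1, 3}: f^{-1}(U) = {x80, x81, x83} ∈ τ_X ✓.
  U = {2, 3}: f^{-1}(U) = {x80, x81, x82, x83} ∈ τ_X ✓.
  U = {0, 1, 3}: f^{-1}(U) = {x80, x81, x83} ∈ τ_X ✓.
  U = {0, 2, 3}: f^{-1}(U) = {x80, x81, x82, x83} ∈ τ_X ✓.
  U = {1, 2, 3}: f^{-1}(U) = {x80, x81, x82, x83} ∈ τ_X ✓.
  U = {0, 1, 2, 3}: f^{-1}(U) = {x80, x81, x82, x83} ∈ τ_X ✓.
Every preimage lies in τ_X, so f IS continuous.


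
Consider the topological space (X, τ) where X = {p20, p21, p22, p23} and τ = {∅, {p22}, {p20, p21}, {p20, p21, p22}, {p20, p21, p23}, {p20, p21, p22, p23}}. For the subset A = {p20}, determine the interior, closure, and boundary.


int(A) = ∅, cl(A) = {p20, p21, p23}, ∂A = {p20, p21, p23}.

Closed sets in (X, τ) are complements of opens:
  closed(X, τ) = {∅, {p22}, {p23}, {p22, p23}, {p20, p21, p23}, {p20, p21, p22, p23}}.
int(A) = ⋃ {U ∈ τ : U ⊆ A}. Opens contained in A: ∅.
Taking the union of these: int(A) = ∅.
cl(A) = ⋂ {C closed : A ⊆ C}. Closed sets containing A: {p20, p21, p23}, {p20, p21, p22, p23}.
Intersecting these: cl(A) = {p20, p21, p23}.
∂A = cl(A) ∖ int(A) = {p20, p21, p23} ∖ ∅ = {p20, p21, p23}.


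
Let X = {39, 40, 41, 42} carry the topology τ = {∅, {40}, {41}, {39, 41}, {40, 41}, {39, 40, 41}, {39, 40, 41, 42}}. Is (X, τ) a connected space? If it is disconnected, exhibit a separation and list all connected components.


(X, τ) is connected.

Find clopen sets (U ∈ τ with X ∖ U ∈ τ):
  U = ∅, X ∖ U = {39, 40, 41, 42} — both open, so U is clopen.
  U = {39, 40, 41, 42}, X ∖ U = ∅ — both open, so U is clopen.
Only trivial clopens (∅ and X) exist, so (X, τ) is connected.
Compute connected components by grouping points that agree on all clopens:
  component: {39, 40, 41, 42}


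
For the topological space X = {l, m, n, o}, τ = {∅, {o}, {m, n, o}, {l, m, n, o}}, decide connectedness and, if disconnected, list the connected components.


(X, τ) is connected.

Find clopen sets (U ∈ τ with X ∖ U ∈ τ):
  U = ∅, X ∖ U = {l, m, n, o} — both open, so U is clopen.
  U = {l, m, n, o}, X ∖ U = ∅ — both open, so U is clopen.
Only trivial clopens (∅ and X) exist, so (X, τ) is connected.
Compute connected components by grouping points that agree on all clopens:
  component: {l, m, n, o}


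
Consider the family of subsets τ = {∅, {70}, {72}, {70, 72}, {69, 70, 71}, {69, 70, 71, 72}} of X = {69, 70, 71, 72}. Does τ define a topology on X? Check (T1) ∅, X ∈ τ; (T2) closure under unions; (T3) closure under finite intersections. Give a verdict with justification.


τ IS a topology on X.

Axiom (T1): ∅ ∈ τ? Yes; X ∈ τ? Yes.
Axiom (T2/T3): check pairwise unions and intersections of members of τ.
All pairwise intersections and unions checked — each lies in τ. Therefore τ satisfies (T1), (T2), (T3): it IS a topology on X.


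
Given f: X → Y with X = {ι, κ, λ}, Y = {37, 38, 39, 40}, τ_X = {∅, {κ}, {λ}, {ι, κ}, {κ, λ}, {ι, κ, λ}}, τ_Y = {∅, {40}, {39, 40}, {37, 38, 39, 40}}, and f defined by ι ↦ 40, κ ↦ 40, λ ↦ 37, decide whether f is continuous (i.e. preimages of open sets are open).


f IS continuous.

Compute f^{-1}(U) for each U ∈ τ_Y:
  U = ∅: f^{-1}(U) = ∅ ∈ τ_X ✓.
  U = {40}: f^{-1}(U) = {ι, κ} ∈ τ_X ✓.
  U = {39, 40}: f^{-1}(U) = {ι, κ} ∈ τ_X ✓.
  U = {37, 38, 39, 40}: f^{-1}(U) = {ι, κ, λ} ∈ τ_X ✓.
Every preimage lies in τ_X, so f IS continuous.


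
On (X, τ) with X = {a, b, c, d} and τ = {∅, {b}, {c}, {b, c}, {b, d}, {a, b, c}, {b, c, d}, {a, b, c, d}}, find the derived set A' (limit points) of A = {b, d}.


A' = {a, d}

For each x ∈ X, list the open sets U ∈ τ with x ∈ U, then check whether U ∩ (A ∖ {x}) ≠ ∅ for every such U.
  x = a: opens ∋ x are {a, b, c}, {a, b, c, d}; each meets A ∖ {a}, so x IS a limit point.
  x = b: open {b} ∋ x has {b} ∩ (A ∖ {b}) = ∅, so x is NOT a limit point.
  x = c: open {c} ∋ x has {c} ∩ (A ∖ {c}) = ∅, so x is NOT a limit point.
  x = d: opens ∋ x are {b, d}, {b, c, d}, {a, b, c, d}; each meets A ∖ {d}, so x IS a limit point.
Collecting: A' = {a, d}.


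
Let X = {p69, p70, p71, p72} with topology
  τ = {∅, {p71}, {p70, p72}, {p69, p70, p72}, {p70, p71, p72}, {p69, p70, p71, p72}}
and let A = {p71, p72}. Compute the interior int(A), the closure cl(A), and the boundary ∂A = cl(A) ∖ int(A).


int(A) = {p71}, cl(A) = {p69, p70, p71, p72}, ∂A = {p69, p70, p72}.

Closed sets in (X, τ) are complements of opens:
  closed(X, τ) = {∅, {p69}, {p71}, {p69, p71}, {p69, p70, p72}, {p69, p70, p71, p72}}.
int(A) = ⋃ {U ∈ τ : U ⊆ A}. Opens contained in A: ∅, {p71}.
Taking the union of these: int(A) = {p71}.
cl(A) = ⋂ {C closed : A ⊆ C}. Closed sets containing A: {p69, p70, p71, p72}.
Intersecting these: cl(A) = {p69, p70, p71, p72}.
∂A = cl(A) ∖ int(A) = {p69, p70, p71, p72} ∖ {p71} = {p69, p70, p72}.


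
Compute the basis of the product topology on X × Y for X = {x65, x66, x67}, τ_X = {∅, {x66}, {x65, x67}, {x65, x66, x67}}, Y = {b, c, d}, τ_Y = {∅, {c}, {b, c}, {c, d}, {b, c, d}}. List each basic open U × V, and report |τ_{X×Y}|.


Basis B = {∅ × ∅, {x66} × {c}, {x65, x67} × {c}, {x66} × {b, c}, {x66} × {c, d}, {x65, x66, x67} × {c}, {x66} × {b, c, d}, {x65, x67} × {b, c}, {x65, x67} × {c, d}, {x65, x67} × {b, c, d}, {x65, x66, x67} × {b, c}, {x65, x66, x67} × {c, d}, {x65, x66, x67} × {b, c, d}}; |τ_{X×Y}| = 25.

Enumerate products U × V with U ∈ τ_X, V ∈ τ_Y (deduplicated):
  ∅ × ∅ = {} (∅)
  {x66} × {c} = {(x66,c)}
  {x65, x67} × {c} = {(x65,c), (x67,c)}
  {x66} × {b, c} = {(x66,b), (x66,c)}
  {x66} × {c, d} = {(x66,c), (x66,d)}
  {x65, x66, x67} × {c} = {(x65,c), (x66,c), (x67,c)}
  {x66} × {b, c, d} = {(x66,b), (x66,c), (x66,d)}
  {x65, x67} × {b, c} = {(x65,b), (x65,c), (x67,b), (x67,c)}
  {x65, x67} × {c, d} = {(x65,c), (x65,d), (x67,c), (x67,d)}
  {x65, x67} × {b, c, d} = {(x65,b), (x65,c), (x65,d), (x67,b), (x67,c), (x67,d)}
  {x65, x66, x67} × {b, c} = {(x65,b), (x65,c), (x66,b), (x66,c), (x67,b), (x67,c)}
  {x65, x66, x67} × {c, d} = {(x65,c), (x65,d), (x66,c), (x66,d), (x67,c), (x67,d)}
  {x65, x66, x67} × {b, c, d} = {(x65,b), (x65,c), (x65,d), (x66,b), (x66,c), (x66,d), (x67,b), (x67,c), (x67,d)}
These 13 distinct sets form the basis B.
Close under arbitrary unions to get τ_{X×Y}; counting gives |τ_{X×Y}| = 25.


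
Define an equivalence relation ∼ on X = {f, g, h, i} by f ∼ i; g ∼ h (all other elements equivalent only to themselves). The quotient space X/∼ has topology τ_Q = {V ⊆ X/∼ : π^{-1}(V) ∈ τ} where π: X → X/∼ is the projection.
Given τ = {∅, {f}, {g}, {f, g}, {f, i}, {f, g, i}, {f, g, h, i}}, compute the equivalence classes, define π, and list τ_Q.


X/∼ = {[f=i], [g=h]}; |τ_Q| = 3.

Equivalence classes: [f=i], [g=h].
Quotient map π: X → X/∼ sends f ↦ [f=i], g ↦ [g=h], h ↦ [g=h], i ↦ [f=i].
For each subset V ⊆ X/∼, compute π^{-1}(V) ⊆ X and check whether π^{-1}(V) ∈ τ. V is open in τ_Q iff π^{-1}(V) ∈ τ.
  V = {}: π^{-1}(V) = ∅ ∈ τ ✓.
  V = {[f=i]}: π^{-1}(V) = {f, i} ∈ τ ✓.
  V = {[g=h]}: π^{-1}(V) = {g, h} ∉ τ ✗.
  V = {[f=i], [g=h]}: π^{-1}(V) = {f, g, h, i} ∈ τ ✓.
Open sets in the quotient: τ_Q = {{}, {[f=i]}, {[f=i], [g=h]}} (3 elements).


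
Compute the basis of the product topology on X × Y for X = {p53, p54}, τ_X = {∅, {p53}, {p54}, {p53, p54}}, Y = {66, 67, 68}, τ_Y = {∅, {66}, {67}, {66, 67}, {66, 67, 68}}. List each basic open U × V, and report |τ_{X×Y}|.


Basis B = {∅ × ∅, {p53} × {66}, {p53} × {67}, {p54} × {66}, {p54} × {67}, {p53} × {66, 67}, {p53, p54} × {66}, {p53, p54} × {67}, {p54} × {66, 67}, {p53} × {66, 67, 68}, {p54} × {66, 67, 68}, {p53, p54} × {66, 67}, {p53, p54} × {66, 67, 68}}; |τ_{X×Y}| = 25.

Enumerate products U × V with U ∈ τ_X, V ∈ τ_Y (deduplicated):
  ∅ × ∅ = {} (∅)
  {p53} × {66} = {(p53,66)}
  {p53} × {67} = {(p53,67)}
  {p54} × {66} = {(p54,66)}
  {p54} × {67} = {(p54,67)}
  {p53} × {66, 67} = {(p53,66), (p53,67)}
  {p53, p54} × {66} = {(p53,66), (p54,66)}
  {p53, p54} × {67} = {(p53,67), (p54,67)}
  {p54} × {66, 67} = {(p54,66), (p54,67)}
  {p53} × {66, 67, 68} = {(p53,66), (p53,67), (p53,68)}
  {p54} × {66, 67, 68} = {(p54,66), (p54,67), (p54,68)}
  {p53, p54} × {66, 67} = {(p53,66), (p53,67), (p54,66), (p54,67)}
  {p53, p54} × {66, 67, 68} = {(p53,66), (p53,67), (p53,68), (p54,66), (p54,67), (p54,68)}
These 13 distinct sets form the basis B.
Close under arbitrary unions to get τ_{X×Y}; counting gives |τ_{X×Y}| = 25.


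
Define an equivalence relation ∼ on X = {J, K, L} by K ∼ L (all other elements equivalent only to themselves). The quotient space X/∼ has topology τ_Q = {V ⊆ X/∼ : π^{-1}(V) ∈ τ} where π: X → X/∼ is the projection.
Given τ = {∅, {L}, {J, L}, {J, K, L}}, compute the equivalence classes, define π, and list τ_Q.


X/∼ = {[J], [K=L]}; |τ_Q| = 2.

Equivalence classes: [J], [K=L].
Quotient map π: X → X/∼ sends J ↦ [J], K ↦ [K=L], L ↦ [K=L].
For each subset V ⊆ X/∼, compute π^{-1}(V) ⊆ X and check whether π^{-1}(V) ∈ τ. V is open in τ_Q iff π^{-1}(V) ∈ τ.
  V = {}: π^{-1}(V) = ∅ ∈ τ ✓.
  V = {[J]}: π^{-1}(V) = {J} ∉ τ ✗.
  V = {[K=L]}: π^{-1}(V) = {K, L} ∉ τ ✗.
  V = {[J], [K=L]}: π^{-1}(V) = {J, K, L} ∈ τ ✓.
Open sets in the quotient: τ_Q = {{}, {[J], [K=L]}} (2 elements).


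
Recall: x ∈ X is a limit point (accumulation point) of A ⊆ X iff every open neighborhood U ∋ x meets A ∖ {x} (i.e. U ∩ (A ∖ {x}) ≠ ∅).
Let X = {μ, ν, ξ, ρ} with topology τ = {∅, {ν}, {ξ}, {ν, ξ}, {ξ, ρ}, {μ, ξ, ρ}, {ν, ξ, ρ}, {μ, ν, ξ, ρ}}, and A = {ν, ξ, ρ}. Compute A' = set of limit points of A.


A' = {μ, ρ}

For each x ∈ X, list the open sets U ∈ τ with x ∈ U, then check whether U ∩ (A ∖ {x}) ≠ ∅ for every such U.
  x = μ: opens ∋ x are {μ, ξ, ρ}, {μ, ν, ξ, ρ}; each meets A ∖ {μ}, so x IS a limit point.
  x = ν: open {ν} ∋ x has {ν} ∩ (A ∖ {ν}) = ∅, so x is NOT a limit point.
  x = ξ: open {ξ} ∋ x has {ξ} ∩ (A ∖ {ξ}) = ∅, so x is NOT a limit point.
  x = ρ: opens ∋ x are {ξ, ρ}, {μ, ξ, ρ}, {ν, ξ, ρ}, {μ, ν, ξ, ρ}; each meets A ∖ {ρ}, so x IS a limit point.
Collecting: A' = {μ, ρ}.


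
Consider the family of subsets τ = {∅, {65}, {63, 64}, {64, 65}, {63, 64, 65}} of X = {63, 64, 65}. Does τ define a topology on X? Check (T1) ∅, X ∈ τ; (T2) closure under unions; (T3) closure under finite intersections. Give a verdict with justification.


τ is NOT a topology on X.

Axiom (T1): ∅ ∈ τ? Yes; X ∈ τ? Yes.
Axiom (T2/T3): check pairwise unions and intersections of members of τ.
Counterexample for (T3): {63, 64} ∩ {64, 65} = {64} ∉ τ. Therefore τ is NOT a topology.


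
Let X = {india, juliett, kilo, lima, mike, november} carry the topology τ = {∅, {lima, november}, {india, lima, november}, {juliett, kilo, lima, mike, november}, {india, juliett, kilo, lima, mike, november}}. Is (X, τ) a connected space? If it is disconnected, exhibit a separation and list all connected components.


(X, τ) is connected.

Find clopen sets (U ∈ τ with X ∖ U ∈ τ):
  U = ∅, X ∖ U = {india, juliett, kilo, lima, mike, november} — both open, so U is clopen.
  U = {india, juliett, kilo, lima, mike, november}, X ∖ U = ∅ — both open, so U is clopen.
Only trivial clopens (∅ and X) exist, so (X, τ) is connected.
Compute connected components by grouping points that agree on all clopens:
  component: {india, juliett, kilo, lima, mike, november}


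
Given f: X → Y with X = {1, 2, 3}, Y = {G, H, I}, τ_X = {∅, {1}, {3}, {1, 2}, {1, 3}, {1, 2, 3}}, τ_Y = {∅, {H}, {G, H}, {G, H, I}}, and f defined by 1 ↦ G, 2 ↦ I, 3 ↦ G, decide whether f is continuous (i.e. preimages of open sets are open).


f IS continuous.

Compute f^{-1}(U) for each U ∈ τ_Y:
  U = ∅: f^{-1}(U) = ∅ ∈ τ_X ✓.
  U = {H}: f^{-1}(U) = ∅ ∈ τ_X ✓.
  U = {G, H}: f^{-1}(U) = {1, 3} ∈ τ_X ✓.
  U = {G, H, I}: f^{-1}(U) = {1, 2, 3} ∈ τ_X ✓.
Every preimage lies in τ_X, so f IS continuous.


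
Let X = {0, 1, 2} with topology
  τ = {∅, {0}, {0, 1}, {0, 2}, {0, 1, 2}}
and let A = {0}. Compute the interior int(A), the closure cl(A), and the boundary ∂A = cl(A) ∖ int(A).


int(A) = {0}, cl(A) = {0, 1, 2}, ∂A = {1, 2}.

Closed sets in (X, τ) are complements of opens:
  closed(X, τ) = {∅, {1}, {2}, {1, 2}, {0, 1, 2}}.
int(A) = ⋃ {U ∈ τ : U ⊆ A}. Opens contained in A: ∅, {0}.
Taking the union of these: int(A) = {0}.
cl(A) = ⋂ {C closed : A ⊆ C}. Closed sets containing A: {0, 1, 2}.
Intersecting these: cl(A) = {0, 1, 2}.
∂A = cl(A) ∖ int(A) = {0, 1, 2} ∖ {0} = {1, 2}.


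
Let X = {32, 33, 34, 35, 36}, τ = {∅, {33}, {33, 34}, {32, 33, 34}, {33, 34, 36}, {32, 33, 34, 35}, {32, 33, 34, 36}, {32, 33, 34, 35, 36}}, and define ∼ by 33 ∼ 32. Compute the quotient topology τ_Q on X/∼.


X/∼ = {[32=33], [34], [35], [36]}; |τ_Q| = 5.

Equivalence classes: [32=33], [34], [35], [36].
Quotient map π: X → X/∼ sends 32 ↦ [32=33], 33 ↦ [32=33], 34 ↦ [34], 35 ↦ [35], 36 ↦ [36].
For each subset V ⊆ X/∼, compute π^{-1}(V) ⊆ X and check whether π^{-1}(V) ∈ τ. V is open in τ_Q iff π^{-1}(V) ∈ τ.
  V = {}: π^{-1}(V) = ∅ ∈ τ ✓.
  V = {[32=33]}: π^{-1}(V) = {32, 33} ∉ τ ✗.
  V = {[34]}: π^{-1}(V) = {34} ∉ τ ✗.
  V = {[32=33], [34]}: π^{-1}(V) = {32, 33, 34} ∈ τ ✓.
  V = {[35]}: π^{-1}(V) = {35} ∉ τ ✗.
  V = {[32=33], [35]}: π^{-1}(V) = {32, 33, 35} ∉ τ ✗.
  V = {[34], [35]}: π^{-1}(V) = {34, 35} ∉ τ ✗.
  V = {[32=33], [34], [35]}: π^{-1}(V) = {32, 33, 34, 35} ∈ τ ✓.
  V = {[36]}: π^{-1}(V) = {36} ∉ τ ✗.
  V = {[32=33], [36]}: π^{-1}(V) = {32, 33, 36} ∉ τ ✗.
  V = {[34], [36]}: π^{-1}(V) = {34, 36} ∉ τ ✗.
  V = {[32=33], [34], [36]}: π^{-1}(V) = {32, 33, 34, 36} ∈ τ ✓.
  V = {[35], [36]}: π^{-1}(V) = {35, 36} ∉ τ ✗.
  V = {[32=33], [35], [36]}: π^{-1}(V) = {32, 33, 35, 36} ∉ τ ✗.
  V = {[34], [35], [36]}: π^{-1}(V) = {34, 35, 36} ∉ τ ✗.
  V = {[32=33], [34], [35], [36]}: π^{-1}(V) = {32, 33, 34, 35, 36} ∈ τ ✓.
Open sets in the quotient: τ_Q = {{}, {[32=33], [34]}, {[32=33], [34], [35]}, {[32=33], [34], [36]}, {[32=33], [34], [35], [36]}} (5 elements).


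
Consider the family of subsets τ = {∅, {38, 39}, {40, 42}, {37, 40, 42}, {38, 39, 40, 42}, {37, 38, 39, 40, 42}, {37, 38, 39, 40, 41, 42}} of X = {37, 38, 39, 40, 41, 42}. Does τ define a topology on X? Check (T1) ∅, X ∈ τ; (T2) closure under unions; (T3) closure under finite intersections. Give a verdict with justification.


τ IS a topology on X.

Axiom (T1): ∅ ∈ τ? Yes; X ∈ τ? Yes.
Axiom (T2/T3): check pairwise unions and intersections of members of τ.
All pairwise intersections and unions checked — each lies in τ. Therefore τ satisfies (T1), (T2), (T3): it IS a topology on X.


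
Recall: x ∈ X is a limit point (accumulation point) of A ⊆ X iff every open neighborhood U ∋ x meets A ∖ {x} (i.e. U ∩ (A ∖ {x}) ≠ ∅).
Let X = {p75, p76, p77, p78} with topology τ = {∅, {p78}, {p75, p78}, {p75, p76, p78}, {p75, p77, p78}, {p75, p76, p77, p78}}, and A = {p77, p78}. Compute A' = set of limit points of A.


A' = {p75, p76, p77}

For each x ∈ X, list the open sets U ∈ τ with x ∈ U, then check whether U ∩ (A ∖ {x}) ≠ ∅ for every such U.
  x = p75: opens ∋ x are {p75, p78}, {p75, p76, p78}, {p75, p77, p78}, {p75, p76, p77, p78}; each meets A ∖ {p75}, so x IS a limit point.
  x = p76: opens ∋ x are {p75, p76, p78}, {p75, p76, p77, p78}; each meets A ∖ {p76}, so x IS a limit point.
  x = p77: opens ∋ x are {p75, p77, p78}, {p75, p76, p77, p78}; each meets A ∖ {p77}, so x IS a limit point.
  x = p78: open {p78} ∋ x has {p78} ∩ (A ∖ {p78}) = ∅, so x is NOT a limit point.
Collecting: A' = {p75, p76, p77}.


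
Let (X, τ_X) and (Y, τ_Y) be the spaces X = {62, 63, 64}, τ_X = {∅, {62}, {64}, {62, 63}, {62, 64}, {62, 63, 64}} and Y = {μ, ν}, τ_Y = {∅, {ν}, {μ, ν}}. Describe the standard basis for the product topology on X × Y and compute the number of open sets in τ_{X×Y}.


Basis B = {∅ × ∅, {62} × {ν}, {64} × {ν}, {62} × {μ, ν}, {62, 63} × {ν}, {62, 64} × {ν}, {64} × {μ, ν}, {62, 63, 64} × {ν}, {62, 63} × {μ, ν}, {62, 64} × {μ, ν}, {62, 63, 64} × {μ, ν}}; |τ_{X×Y}| = 18.

Enumerate products U × V with U ∈ τ_X, V ∈ τ_Y (deduplicated):
  ∅ × ∅ = {} (∅)
  {62} × {ν} = {(62,ν)}
  {64} × {ν} = {(64,ν)}
  {62} × {μ, ν} = {(62,μ), (62,ν)}
  {62, 63} × {ν} = {(62,ν), (63,ν)}
  {62, 64} × {ν} = {(62,ν), (64,ν)}
  {64} × {μ, ν} = {(64,μ), (64,ν)}
  {62, 63, 64} × {ν} = {(62,ν), (63,ν), (64,ν)}
  {62, 63} × {μ, ν} = {(62,μ), (62,ν), (63,μ), (63,ν)}
  {62, 64} × {μ, ν} = {(62,μ), (62,ν), (64,μ), (64,ν)}
  {62, 63, 64} × {μ, ν} = {(62,μ), (62,ν), (63,μ), (63,ν), (64,μ), (64,ν)}
These 11 distinct sets form the basis B.
Close under arbitrary unions to get τ_{X×Y}; counting gives |τ_{X×Y}| = 18.


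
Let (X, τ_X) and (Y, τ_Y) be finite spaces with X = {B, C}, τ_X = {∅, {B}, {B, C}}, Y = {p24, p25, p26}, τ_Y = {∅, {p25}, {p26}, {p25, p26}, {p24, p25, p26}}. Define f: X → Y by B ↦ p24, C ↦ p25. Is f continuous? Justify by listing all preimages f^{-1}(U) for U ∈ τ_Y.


f is NOT continuous.

Compute f^{-1}(U) for each U ∈ τ_Y:
  U = ∅: f^{-1}(U) = ∅ ∈ τ_X ✓.
  U = {p25}: f^{-1}(U) = {C} ∉ τ_X ✗.
  U = {p26}: f^{-1}(U) = ∅ ∈ τ_X ✓.
  U = {p25, p26}: f^{-1}(U) = {C} ∉ τ_X ✗.
  U = {p24, p25, p26}: f^{-1}(U) = {B, C} ∈ τ_X ✓.
Found U = {p25} with f^{-1}(U) = {C} not in τ_X. Therefore f is NOT continuous.


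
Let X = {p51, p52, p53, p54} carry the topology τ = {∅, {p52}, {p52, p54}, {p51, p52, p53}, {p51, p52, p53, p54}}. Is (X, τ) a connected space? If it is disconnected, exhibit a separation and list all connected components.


(X, τ) is connected.

Find clopen sets (U ∈ τ with X ∖ U ∈ τ):
  U = ∅, X ∖ U = {p51, p52, p53, p54} — both open, so U is clopen.
  U = {p51, p52, p53, p54}, X ∖ U = ∅ — both open, so U is clopen.
Only trivial clopens (∅ and X) exist, so (X, τ) is connected.
Compute connected components by grouping points that agree on all clopens:
  component: {p51, p52, p53, p54}


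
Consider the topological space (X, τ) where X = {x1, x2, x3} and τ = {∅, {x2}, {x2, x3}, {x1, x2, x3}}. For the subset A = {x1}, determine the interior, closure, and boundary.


int(A) = ∅, cl(A) = {x1}, ∂A = {x1}.

Closed sets in (X, τ) are complements of opens:
  closed(X, τ) = {∅, {x1}, {x1, x3}, {x1, x2, x3}}.
int(A) = ⋃ {U ∈ τ : U ⊆ A}. Opens contained in A: ∅.
Taking the union of these: int(A) = ∅.
cl(A) = ⋂ {C closed : A ⊆ C}. Closed sets containing A: {x1}, {x1, x3}, {x1, x2, x3}.
Intersecting these: cl(A) = {x1}.
∂A = cl(A) ∖ int(A) = {x1} ∖ ∅ = {x1}.


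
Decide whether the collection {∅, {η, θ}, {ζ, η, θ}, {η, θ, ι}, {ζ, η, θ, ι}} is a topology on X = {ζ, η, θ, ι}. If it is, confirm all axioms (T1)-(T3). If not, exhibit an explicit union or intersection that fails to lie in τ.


τ IS a topology on X.

Axiom (T1): ∅ ∈ τ? Yes; X ∈ τ? Yes.
Axiom (T2/T3): check pairwise unions and intersections of members of τ.
All pairwise intersections and unions checked — each lies in τ. Therefore τ satisfies (T1), (T2), (T3): it IS a topology on X.


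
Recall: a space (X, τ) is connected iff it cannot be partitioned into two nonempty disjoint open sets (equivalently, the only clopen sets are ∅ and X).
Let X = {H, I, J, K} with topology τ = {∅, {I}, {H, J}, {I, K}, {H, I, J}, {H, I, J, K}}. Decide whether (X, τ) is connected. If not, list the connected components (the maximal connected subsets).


(X, τ) is disconnected; components = [{H, J}, {I, K}].

Find clopen sets (U ∈ τ with X ∖ U ∈ τ):
  U = ∅, X ∖ U = {H, I, J, K} — both open, so U is clopen.
  U = {H, J}, X ∖ U = {I, K} — both open, so U is clopen.
  U = {I, K}, X ∖ U = {H, J} — both open, so U is clopen.
  U = {H, I, J, K}, X ∖ U = ∅ — both open, so U is clopen.
Nontrivial clopen(s) exist: e.g. {H, J}. So (X, τ) is disconnected.
Compute connected components by grouping points that agree on all clopens:
  component: {H, J}
  component: {I, K}


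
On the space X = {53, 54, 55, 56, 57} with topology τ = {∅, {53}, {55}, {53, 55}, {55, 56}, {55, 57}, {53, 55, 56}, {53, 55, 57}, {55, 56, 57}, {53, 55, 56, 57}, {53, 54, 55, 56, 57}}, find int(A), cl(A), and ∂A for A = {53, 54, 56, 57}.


int(A) = {53}, cl(A) = {53, 54, 56, 57}, ∂A = {54, 56, 57}.

Closed sets in (X, τ) are complements of opens:
  closed(X, τ) = {∅, {54}, {53, 54}, {54, 56}, {54, 57}, {53, 54, 56}, {53, 54, 57}, {54, 56, 57}, {53, 54, 56, 57}, {54, 55, 56, 57}, {53, 54, 55, 56, 57}}.
int(A) = ⋃ {U ∈ τ : U ⊆ A}. Opens contained in A: ∅, {53}.
Taking the union of these: int(A) = {53}.
cl(A) = ⋂ {C closed : A ⊆ C}. Closed sets containing A: {53, 54, 56, 57}, {53, 54, 55, 56, 57}.
Intersecting these: cl(A) = {53, 54, 56, 57}.
∂A = cl(A) ∖ int(A) = {53, 54, 56, 57} ∖ {53} = {54, 56, 57}.


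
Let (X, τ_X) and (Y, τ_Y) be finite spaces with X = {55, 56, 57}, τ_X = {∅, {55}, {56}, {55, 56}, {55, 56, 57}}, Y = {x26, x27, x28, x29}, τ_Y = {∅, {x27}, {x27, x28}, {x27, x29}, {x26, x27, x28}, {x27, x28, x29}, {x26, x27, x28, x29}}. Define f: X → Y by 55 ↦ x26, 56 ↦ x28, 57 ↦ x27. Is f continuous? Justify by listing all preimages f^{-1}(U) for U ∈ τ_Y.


f is NOT continuous.

Compute f^{-1}(U) for each U ∈ τ_Y:
  U = ∅: f^{-1}(U) = ∅ ∈ τ_X ✓.
  U = {x27}: f^{-1}(U) = {57} ∉ τ_X ✗.
  U = {x27, x28}: f^{-1}(U) = {56, 57} ∉ τ_X ✗.
  U = {x27, x29}: f^{-1}(U) = {57} ∉ τ_X ✗.
  U = {x26, x27, x28}: f^{-1}(U) = {55, 56, 57} ∈ τ_X ✓.
  U = {x27, x28, x29}: f^{-1}(U) = {56, 57} ∉ τ_X ✗.
  U = {x26, x27, x28, x29}: f^{-1}(U) = {55, 56, 57} ∈ τ_X ✓.
Found U = {x27} with f^{-1}(U) = {57} not in τ_X. Therefore f is NOT continuous.


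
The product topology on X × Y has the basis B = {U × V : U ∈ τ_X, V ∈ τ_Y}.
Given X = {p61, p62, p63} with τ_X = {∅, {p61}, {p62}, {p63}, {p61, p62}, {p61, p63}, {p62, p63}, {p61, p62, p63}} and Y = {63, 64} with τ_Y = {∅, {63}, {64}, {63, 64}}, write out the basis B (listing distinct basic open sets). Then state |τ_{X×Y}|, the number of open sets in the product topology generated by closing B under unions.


Basis B = {∅ × ∅, {p61} × {63}, {p61} × {64}, {p62} × {63}, {p62} × {64}, {p63} × {63}, {p63} × {64}, {p61} × {63, 64}, {p61, p62} × {63}, {p61, p63} × {63}, {p61, p62} × {64}, {p61, p63} × {64}, {p62} × {63, 64}, {p62, p63} × {63}, {p62, p63} × {64}, {p63} × {63, 64}, {p61, p62, p63} × {63}, {p61, p62, p63} × {64}, {p61, p62} × {63, 64}, {p61, p63} × {63, 64}, {p62, p63} × {63, 64}, {p61, p62, p63} × {63, 64}}; |τ_{X×Y}| = 64.

Enumerate products U × V with U ∈ τ_X, V ∈ τ_Y (deduplicated):
  ∅ × ∅ = {} (∅)
  {p61} × {63} = {(p61,63)}
  {p61} × {64} = {(p61,64)}
  {p62} × {63} = {(p62,63)}
  {p62} × {64} = {(p62,64)}
  {p63} × {63} = {(p63,63)}
  {p63} × {64} = {(p63,64)}
  {p61} × {63, 64} = {(p61,63), (p61,64)}
  {p61, p62} × {63} = {(p61,63), (p62,63)}
  {p61, p63} × {63} = {(p61,63), (p63,63)}
  {p61, p62} × {64} = {(p61,64), (p62,64)}
  {p61, p63} × {64} = {(p61,64), (p63,64)}
  {p62} × {63, 64} = {(p62,63), (p62,64)}
  {p62, p63} × {63} = {(p62,63), (p63,63)}
  {p62, p63} × {64} = {(p62,64), (p63,64)}
  {p63} × {63, 64} = {(p63,63), (p63,64)}
  {p61, p62, p63} × {63} = {(p61,63), (p62,63), (p63,63)}
  {p61, p62, p63} × {64} = {(p61,64), (p62,64), (p63,64)}
  {p61, p62} × {63, 64} = {(p61,63), (p61,64), (p62,63), (p62,64)}
  {p61, p63} × {63, 64} = {(p61,63), (p61,64), (p63,63), (p63,64)}
  {p62, p63} × {63, 64} = {(p62,63), (p62,64), (p63,63), (p63,64)}
  {p61, p62, p63} × {63, 64} = {(p61,63), (p61,64), (p62,63), (p62,64), (p63,63), (p63,64)}
These 22 distinct sets form the basis B.
Close under arbitrary unions to get τ_{X×Y}; counting gives |τ_{X×Y}| = 64.


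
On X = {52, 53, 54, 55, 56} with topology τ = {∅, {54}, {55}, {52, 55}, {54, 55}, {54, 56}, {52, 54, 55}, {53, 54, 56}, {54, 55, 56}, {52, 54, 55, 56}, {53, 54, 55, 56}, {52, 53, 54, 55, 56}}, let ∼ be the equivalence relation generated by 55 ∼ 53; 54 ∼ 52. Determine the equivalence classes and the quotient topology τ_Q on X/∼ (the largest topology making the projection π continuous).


X/∼ = {[52=54], [53=55], [56]}; |τ_Q| = 2.

Equivalence classes: [52=54], [53=55], [56].
Quotient map π: X → X/∼ sends 52 ↦ [52=54], 53 ↦ [53=55], 54 ↦ [52=54], 55 ↦ [53=55], 56 ↦ [56].
For each subset V ⊆ X/∼, compute π^{-1}(V) ⊆ X and check whether π^{-1}(V) ∈ τ. V is open in τ_Q iff π^{-1}(V) ∈ τ.
  V = {}: π^{-1}(V) = ∅ ∈ τ ✓.
  V = {[52=54]}: π^{-1}(V) = {52, 54} ∉ τ ✗.
  V = {[53=55]}: π^{-1}(V) = {53, 55} ∉ τ ✗.
  V = {[52=54], [53=55]}: π^{-1}(V) = {52, 53, 54, 55} ∉ τ ✗.
  V = {[56]}: π^{-1}(V) = {56} ∉ τ ✗.
  V = {[52=54], [56]}: π^{-1}(V) = {52, 54, 56} ∉ τ ✗.
  V = {[53=55], [56]}: π^{-1}(V) = {53, 55, 56} ∉ τ ✗.
  V = {[52=54], [53=55], [56]}: π^{-1}(V) = {52, 53, 54, 55, 56} ∈ τ ✓.
Open sets in the quotient: τ_Q = {{}, {[52=54], [53=55], [56]}} (2 elements).


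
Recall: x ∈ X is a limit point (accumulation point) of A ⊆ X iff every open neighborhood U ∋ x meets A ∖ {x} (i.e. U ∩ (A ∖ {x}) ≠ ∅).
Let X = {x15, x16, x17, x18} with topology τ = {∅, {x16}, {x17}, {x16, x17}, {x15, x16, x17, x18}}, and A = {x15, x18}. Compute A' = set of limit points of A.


A' = {x15, x18}

For each x ∈ X, list the open sets U ∈ τ with x ∈ U, then check whether U ∩ (A ∖ {x}) ≠ ∅ for every such U.
  x = x15: opens ∋ x are {x15, x16, x17, x18}; each meets A ∖ {x15}, so x IS a limit point.
  x = x16: open {x16} ∋ x has {x16} ∩ (A ∖ {x16}) = ∅, so x is NOT a limit point.
  x = x17: open {x17} ∋ x has {x17} ∩ (A ∖ {x17}) = ∅, so x is NOT a limit point.
  x = x18: opens ∋ x are {x15, x16, x17, x18}; each meets A ∖ {x18}, so x IS a limit point.
Collecting: A' = {x15, x18}.
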